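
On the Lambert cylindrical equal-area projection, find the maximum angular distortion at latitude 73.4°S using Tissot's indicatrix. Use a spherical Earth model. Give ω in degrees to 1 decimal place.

116.2°

The Lambert cylindrical equal-area projection is the cylindrical equal-area projection with its standard parallel at the equator (φ₀ = 0). A cylindrical equal-area projection with standard parallel φ₀ has meridian scale h = cos φ / cos φ₀ and parallel scale k = cos φ₀ / cos φ (so areas are preserved, h·k = 1).
At 73.4°: h = 0.2857, k = 3.500; principal scales a = 3.500, b = 0.2857.
sin(ω/2) = (a − b)/(a + b) = 3.215/3.786 = 0.8491, so ω = 2 arcsin(0.8491) ≈ 116.2°.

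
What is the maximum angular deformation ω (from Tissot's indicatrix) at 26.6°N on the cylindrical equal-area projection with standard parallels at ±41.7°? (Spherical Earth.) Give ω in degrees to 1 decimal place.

For cylindrical equal-area with standard parallel φ₀, h = cos φ / cos φ₀ and k = cos φ₀ / cos φ, so h·k = 1.
At 26.6°: h = 1.198, k = 0.8350; principal scales a = 1.198, b = 0.8350.
sin(ω/2) = (a − b)/(a + b) = 0.3626/2.033 = 0.1784, so ω = 2 arcsin(0.1784) ≈ 20.5°.

20.5°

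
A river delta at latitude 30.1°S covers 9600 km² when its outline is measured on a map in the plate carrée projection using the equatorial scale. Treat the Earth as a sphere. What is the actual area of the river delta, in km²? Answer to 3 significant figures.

8310 km²

For the equirectangular projection with φ₀ = 0 (plate carrée), h = 1 along meridians and k = sec φ along parallels.
Areal scale = h·k = 1 × sec φ; at 30.1°, h = 1.000, k = 1.156, so h·k = 1.156.
True area = apparent / (areal scale) = 9600 / 1.156 ≈ 8310 km².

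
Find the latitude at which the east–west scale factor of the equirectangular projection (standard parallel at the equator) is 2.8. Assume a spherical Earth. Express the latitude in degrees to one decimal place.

69.1°

Plate carrée: h = 1, k = sec φ along parallels.
sec φ = 2.8  ⇒  cos φ = 0.3571  ⇒  φ ≈ 69.1°.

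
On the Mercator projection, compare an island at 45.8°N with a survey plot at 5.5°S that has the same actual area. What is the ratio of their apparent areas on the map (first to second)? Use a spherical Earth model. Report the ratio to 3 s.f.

Mercator is conformal with k = sec φ, so areal scale = k² = sec²φ.
At 45.8°: sec²(45.8°) = 1/0.6972² = 2.057.
At 5.5°: sec²(5.5°) = 1/0.9954² = 1.009.
Ratio = 2.057/1.009 = cos²(5.5°)/cos²(45.8°) ≈ 2.04.

2.04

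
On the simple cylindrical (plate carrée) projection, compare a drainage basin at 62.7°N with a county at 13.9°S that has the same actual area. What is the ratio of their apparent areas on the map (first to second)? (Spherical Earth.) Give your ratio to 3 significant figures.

For the equirectangular projection with φ₀ = 0 (plate carrée), h = 1 along meridians and k = sec φ along parallels.
Areal scale at 62.7°: h·k = 1.000 × 2.180 = 2.180.
Areal scale at 13.9°: h·k = 1.000 × 1.030 = 1.030.
Ratio = 2.180/1.030 ≈ 2.12.

2.12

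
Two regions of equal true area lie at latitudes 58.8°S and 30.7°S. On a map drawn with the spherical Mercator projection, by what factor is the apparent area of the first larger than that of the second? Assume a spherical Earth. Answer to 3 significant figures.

2.76

Mercator areal scale is sec²φ.
At 58.8°: sec²(58.8°) = 1/0.5180² = 3.726.
At 30.7°: sec²(30.7°) = 1/0.8599² = 1.353.
Ratio = 3.726/1.353 = cos²(30.7°)/cos²(58.8°) ≈ 2.76.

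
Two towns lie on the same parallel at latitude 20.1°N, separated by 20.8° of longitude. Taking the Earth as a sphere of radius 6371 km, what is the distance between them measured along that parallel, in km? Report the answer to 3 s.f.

Arc length along a parallel = R cos φ · Δλ (with Δλ in radians).
= 6371 × cos 20.1° × (20.8° × π/180) = 6371 × 0.9391 × 0.3630 ≈ 2170 km.

2170 km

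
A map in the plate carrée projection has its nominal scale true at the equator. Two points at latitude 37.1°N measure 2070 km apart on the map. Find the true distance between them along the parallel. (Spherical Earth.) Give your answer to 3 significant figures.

In the plate carrée (x = Rλ, y = Rφ), meridians are true-scale (h = 1) and parallels are stretched by k = sec φ.
Along the parallel at 37.1°, map distances are exaggerated by k = sec 37.1° = 1.254.
True distance = 2070 / 1.254 = 2070 × cos 37.1° ≈ 1650 km.

1650 km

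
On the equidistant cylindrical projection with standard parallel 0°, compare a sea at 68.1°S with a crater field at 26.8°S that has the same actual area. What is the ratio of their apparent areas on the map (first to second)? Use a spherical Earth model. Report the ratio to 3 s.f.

For the equirectangular projection with φ₀ = 0 (plate carrée), h = 1 along meridians and k = sec φ along parallels.
Areal scale at 68.1°: h·k = 1.000 × 2.681 = 2.681.
Areal scale at 26.8°: h·k = 1.000 × 1.120 = 1.120.
Ratio = 2.681/1.120 ≈ 2.39.

2.39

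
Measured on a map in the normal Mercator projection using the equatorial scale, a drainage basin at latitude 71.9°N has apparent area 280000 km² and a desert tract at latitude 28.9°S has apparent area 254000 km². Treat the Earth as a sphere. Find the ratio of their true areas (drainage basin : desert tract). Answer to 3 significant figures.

On Mercator the areal scale is sec²φ, so true area = apparent × cos²φ.
True area of drainage basin: 280000 × cos²(71.9°) = 280000 × 0.09652 = 27030 km².
True area of desert tract: 254000 × cos²(28.9°) = 254000 × 0.7664 = 194700 km².
Ratio = 27030 / 194700 ≈ 0.139.

0.139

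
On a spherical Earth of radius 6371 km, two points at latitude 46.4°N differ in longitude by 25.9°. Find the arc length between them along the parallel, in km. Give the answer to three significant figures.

Arc length along a parallel = R cos φ · Δλ (with Δλ in radians).
= 6371 × cos 46.4° × (25.9° × π/180) = 6371 × 0.6896 × 0.4520 ≈ 1990 km.

1990 km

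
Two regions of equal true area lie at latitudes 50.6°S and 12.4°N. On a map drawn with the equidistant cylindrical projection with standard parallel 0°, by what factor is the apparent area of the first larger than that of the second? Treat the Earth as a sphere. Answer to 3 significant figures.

1.54

Plate carrée maps x = Rλ, y = Rφ. The meridian scale is h = 1 and the parallel scale is k = 1/cos φ = sec φ.
Areal scale at 50.6°: h·k = 1.000 × 1.575 = 1.575.
Areal scale at 12.4°: h·k = 1.000 × 1.024 = 1.024.
Ratio = 1.575/1.024 ≈ 1.54.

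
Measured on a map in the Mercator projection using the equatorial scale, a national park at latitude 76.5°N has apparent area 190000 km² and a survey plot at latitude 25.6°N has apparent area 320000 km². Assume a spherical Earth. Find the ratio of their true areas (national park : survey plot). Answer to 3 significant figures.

Mercator's areal exaggeration is sec²φ; hence true area = (apparent area) · cos²φ.
True area of national park: 190000 × cos²(76.5°) = 190000 × 0.05450 = 10350 km².
True area of survey plot: 320000 × cos²(25.6°) = 320000 × 0.8133 = 260300 km².
Ratio = 10350 / 260300 ≈ 0.0398.

0.0398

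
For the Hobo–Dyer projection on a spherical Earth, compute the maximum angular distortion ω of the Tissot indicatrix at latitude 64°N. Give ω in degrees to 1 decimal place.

The Hobo–Dyer projection is cylindrical equal-area with φ₀ = 37.5°. Cylindrical equal-area (φ₀ = 37.5°): h = cos φ / cos 37.5° along meridians, k = cos 37.5° / cos φ along parallels; h·k = 1.
At 64°: h = 0.5526, k = 1.810; principal scales a = 1.810, b = 0.5526.
sin(ω/2) = (a − b)/(a + b) = 1.257/2.362 = 0.5322, so ω = 2 arcsin(0.5322) ≈ 64.3°.

64.3°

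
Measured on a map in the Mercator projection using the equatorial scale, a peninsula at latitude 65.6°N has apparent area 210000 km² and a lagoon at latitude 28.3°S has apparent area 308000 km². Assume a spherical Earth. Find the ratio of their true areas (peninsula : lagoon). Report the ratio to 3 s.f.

On Mercator the areal scale is sec²φ, so true area = apparent × cos²φ.
True area of peninsula: 210000 × cos²(65.6°) = 210000 × 0.1707 = 35840 km².
True area of lagoon: 308000 × cos²(28.3°) = 308000 × 0.7752 = 238800 km².
Ratio = 35840 / 238800 ≈ 0.150.

0.150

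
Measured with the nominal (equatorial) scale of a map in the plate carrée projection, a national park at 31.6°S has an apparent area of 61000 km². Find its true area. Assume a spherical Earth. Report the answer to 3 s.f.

In the plate carrée (x = Rλ, y = Rφ), meridians are true-scale (h = 1) and parallels are stretched by k = sec φ.
Areal scale = h·k = 1 × sec φ; at 31.6°, h = 1.000, k = 1.174, so h·k = 1.174.
True area = apparent / (areal scale) = 61000 / 1.174 ≈ 52000 km².

52000 km²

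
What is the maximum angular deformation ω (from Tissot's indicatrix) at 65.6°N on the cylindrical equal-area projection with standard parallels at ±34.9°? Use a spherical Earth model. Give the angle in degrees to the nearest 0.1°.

73.1°

A cylindrical equal-area projection with standard parallel φ₀ has meridian scale h = cos φ / cos φ₀ and parallel scale k = cos φ₀ / cos φ (so areas are preserved, h·k = 1).
At 65.6°: h = 0.5037, k = 1.985; principal scales a = 1.985, b = 0.5037.
sin(ω/2) = (a − b)/(a + b) = 1.482/2.489 = 0.5953, so ω = 2 arcsin(0.5953) ≈ 73.1°.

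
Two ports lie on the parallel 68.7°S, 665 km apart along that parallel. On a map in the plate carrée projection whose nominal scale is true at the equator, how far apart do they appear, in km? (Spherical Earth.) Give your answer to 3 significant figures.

1830 km

Plate carrée maps x = Rλ, y = Rφ. The meridian scale is h = 1 and the parallel scale is k = 1/cos φ = sec φ.
Along the parallel, k = sec 68.7° = 1/0.3633 = 2.753.
Map distance = 665 × 2.753 ≈ 1830 km.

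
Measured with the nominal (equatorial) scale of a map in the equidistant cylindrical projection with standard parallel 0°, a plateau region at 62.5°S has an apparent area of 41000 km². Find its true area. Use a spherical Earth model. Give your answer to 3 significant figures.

18900 km²

In the plate carrée (x = Rλ, y = Rφ), meridians are true-scale (h = 1) and parallels are stretched by k = sec φ.
Areal scale = h·k = 1 × sec φ; at 62.5°, h = 1.000, k = 2.166, so h·k = 2.166.
True area = apparent / (areal scale) = 41000 / 2.166 ≈ 18900 km².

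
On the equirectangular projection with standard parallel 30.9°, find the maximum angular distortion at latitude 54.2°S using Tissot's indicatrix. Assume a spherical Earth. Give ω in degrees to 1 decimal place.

21.8°

With standard parallel φ₀ = 30.9°, the equirectangular projection gives x = Rλ cos φ₀, y = Rφ, so h = 1 and k = cos 30.9° / cos φ.
At 54.2°: h = 1.000, k = 1.467; principal scales a = 1.467, b = 1.000.
sin(ω/2) = (a − b)/(a + b) = 0.4669/2.467 = 0.1893, so ω = 2 arcsin(0.1893) ≈ 21.8°.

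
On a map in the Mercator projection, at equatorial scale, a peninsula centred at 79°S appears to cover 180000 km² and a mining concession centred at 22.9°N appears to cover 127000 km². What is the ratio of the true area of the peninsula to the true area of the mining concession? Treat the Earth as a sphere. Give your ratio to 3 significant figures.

0.0608

Since Mercator area scale is 1/cos²φ, the true area equals the apparent area multiplied by cos²φ.
True area of peninsula: 180000 × cos²(79°) = 180000 × 0.03641 = 6553 km².
True area of mining concession: 127000 × cos²(22.9°) = 127000 × 0.8486 = 107800 km².
Ratio = 6553 / 107800 ≈ 0.0608.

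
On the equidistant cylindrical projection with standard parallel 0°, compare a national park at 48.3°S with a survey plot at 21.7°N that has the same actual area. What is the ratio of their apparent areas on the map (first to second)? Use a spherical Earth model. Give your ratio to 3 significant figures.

1.40

In the plate carrée (x = Rλ, y = Rφ), meridians are true-scale (h = 1) and parallels are stretched by k = sec φ.
Areal scale at 48.3°: h·k = 1.000 × 1.503 = 1.503.
Areal scale at 21.7°: h·k = 1.000 × 1.076 = 1.076.
Ratio = 1.503/1.076 ≈ 1.40.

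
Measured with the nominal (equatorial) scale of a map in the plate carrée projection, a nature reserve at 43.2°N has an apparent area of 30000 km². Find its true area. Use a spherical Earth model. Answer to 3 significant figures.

In the plate carrée (x = Rλ, y = Rφ), meridians are true-scale (h = 1) and parallels are stretched by k = sec φ.
Areal scale = h·k = 1 × sec φ; at 43.2°, h = 1.000, k = 1.372, so h·k = 1.372.
True area = apparent / (areal scale) = 30000 / 1.372 ≈ 21900 km².

21900 km²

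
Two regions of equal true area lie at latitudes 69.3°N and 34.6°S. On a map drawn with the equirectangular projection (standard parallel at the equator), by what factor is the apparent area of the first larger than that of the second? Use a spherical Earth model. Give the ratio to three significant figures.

2.33

In the plate carrée (x = Rλ, y = Rφ), meridians are true-scale (h = 1) and parallels are stretched by k = sec φ.
Areal scale at 69.3°: h·k = 1.000 × 2.829 = 2.829.
Areal scale at 34.6°: h·k = 1.000 × 1.215 = 1.215.
Ratio = 2.829/1.215 ≈ 2.33.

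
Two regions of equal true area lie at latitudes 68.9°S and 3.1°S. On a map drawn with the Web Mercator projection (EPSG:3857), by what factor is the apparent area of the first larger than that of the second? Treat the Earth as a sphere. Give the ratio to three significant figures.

Mercator areal scale is sec²φ.
At 68.9°: sec²(68.9°) = 1/0.3600² = 7.716.
At 3.1°: sec²(3.1°) = 1/0.9985² = 1.003.
Ratio = 7.716/1.003 = cos²(3.1°)/cos²(68.9°) ≈ 7.69.

7.69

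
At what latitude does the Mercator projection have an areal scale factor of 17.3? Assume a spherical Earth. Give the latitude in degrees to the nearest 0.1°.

Mercator areal scale is sec²φ.
sec²φ = 17.3  ⇒  cos²φ = 0.05780  ⇒  cos φ = 0.2404.
φ = arccos(0.2404) ≈ 76.1°.

76.1°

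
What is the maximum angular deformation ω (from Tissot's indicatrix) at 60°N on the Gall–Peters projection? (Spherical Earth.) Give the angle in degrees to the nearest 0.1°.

The Gall–Peters projection is cylindrical equal-area with φ₀ = 45°. For cylindrical equal-area with standard parallel φ₀, h = cos φ / cos φ₀ and k = cos φ₀ / cos φ, so h·k = 1.
At 60°: h = 0.7071, k = 1.414; principal scales a = 1.414, b = 0.7071.
sin(ω/2) = (a − b)/(a + b) = 0.7071/2.121 = 0.3333, so ω = 2 arcsin(0.3333) ≈ 38.9°.

38.9°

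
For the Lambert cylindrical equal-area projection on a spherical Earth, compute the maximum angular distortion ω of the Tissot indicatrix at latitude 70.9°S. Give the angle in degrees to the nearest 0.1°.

The Lambert cylindrical equal-area projection is the cylindrical equal-area projection with its standard parallel at the equator (φ₀ = 0). Cylindrical equal-area (φ₀ = 0°): h = cos φ / cos 0° along meridians, k = cos 0° / cos φ along parallels; h·k = 1.
At 70.9°: h = 0.3272, k = 3.056; principal scales a = 3.056, b = 0.3272.
sin(ω/2) = (a − b)/(a + b) = 2.729/3.383 = 0.8066, so ω = 2 arcsin(0.8066) ≈ 107.5°.

107.5°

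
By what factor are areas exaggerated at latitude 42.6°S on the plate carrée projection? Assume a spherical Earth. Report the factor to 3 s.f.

1.36

For the equirectangular projection with φ₀ = 0 (plate carrée), h = 1 along meridians and k = sec φ along parallels.
Areal scale = h·k = 1 × sec φ; at 42.6°, h = 1.000, k = 1.359, so h·k = 1.359.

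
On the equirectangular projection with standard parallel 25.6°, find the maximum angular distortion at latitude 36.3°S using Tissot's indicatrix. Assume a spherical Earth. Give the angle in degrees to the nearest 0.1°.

With standard parallel φ₀ = 25.6°, the equirectangular projection gives x = Rλ cos φ₀, y = Rφ, so h = 1 and k = cos 25.6° / cos φ.
At 36.3°: h = 1.000, k = 1.119; principal scales a = 1.119, b = 1.000.
sin(ω/2) = (a − b)/(a + b) = 0.1190/2.119 = 0.05616, so ω = 2 arcsin(0.05616) ≈ 6.4°.

6.4°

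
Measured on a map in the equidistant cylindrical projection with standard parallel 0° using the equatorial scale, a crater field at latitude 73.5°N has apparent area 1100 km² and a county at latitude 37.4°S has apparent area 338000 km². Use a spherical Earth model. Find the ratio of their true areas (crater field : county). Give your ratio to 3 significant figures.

On the plate carrée, areal scale = h·k = 1 × sec φ, so true area = apparent × cos φ.
True area of crater field: 1100 × cos(73.5°) = 1100 × 0.2840 = 312.4 km².
True area of county: 338000 × cos(37.4°) = 338000 × 0.7944 = 268500 km².
Ratio = 312.4 / 268500 ≈ 0.00116.

0.00116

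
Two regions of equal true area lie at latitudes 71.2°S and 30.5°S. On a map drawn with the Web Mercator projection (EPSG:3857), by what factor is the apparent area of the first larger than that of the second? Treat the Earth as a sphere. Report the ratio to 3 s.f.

On Mercator, area is exaggerated by sec²φ = 1/cos²φ.
At 71.2°: sec²(71.2°) = 1/0.3223² = 9.629.
At 30.5°: sec²(30.5°) = 1/0.8616² = 1.347.
Ratio = 9.629/1.347 = cos²(30.5°)/cos²(71.2°) ≈ 7.15.

7.15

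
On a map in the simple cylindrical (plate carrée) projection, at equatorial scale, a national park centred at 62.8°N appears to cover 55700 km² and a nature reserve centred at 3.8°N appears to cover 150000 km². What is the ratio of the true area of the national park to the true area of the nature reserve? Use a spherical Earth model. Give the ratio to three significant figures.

0.170

On the plate carrée, areal scale = h·k = 1 × sec φ, so true area = apparent × cos φ.
True area of national park: 55700 × cos(62.8°) = 55700 × 0.4571 = 25460 km².
True area of nature reserve: 150000 × cos(3.8°) = 150000 × 0.9978 = 149700 km².
Ratio = 25460 / 149700 ≈ 0.170.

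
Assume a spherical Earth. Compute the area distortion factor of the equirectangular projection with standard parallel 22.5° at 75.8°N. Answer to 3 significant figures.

3.77

With standard parallel φ₀ = 22.5°, the equirectangular projection gives x = Rλ cos φ₀, y = Rφ, so h = 1 and k = cos 22.5° / cos φ.
Areal scale = h·k = 1 × cos φ₀ / cos φ; at 75.8°, h = 1.000, k = 3.766, so h·k = 3.766.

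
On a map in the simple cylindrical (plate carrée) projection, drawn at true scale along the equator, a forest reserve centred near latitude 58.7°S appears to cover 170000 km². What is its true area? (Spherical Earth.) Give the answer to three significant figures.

88300 km²

For the equirectangular projection with φ₀ = 0 (plate carrée), h = 1 along meridians and k = sec φ along parallels.
Areal scale = h·k = 1 × sec φ; at 58.7°, h = 1.000, k = 1.925, so h·k = 1.925.
True area = apparent / (areal scale) = 170000 / 1.925 ≈ 88300 km².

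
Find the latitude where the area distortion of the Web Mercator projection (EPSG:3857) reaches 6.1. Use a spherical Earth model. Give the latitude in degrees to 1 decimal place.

Mercator areal scale is sec²φ.
sec²φ = 6.1  ⇒  cos²φ = 0.1639  ⇒  cos φ = 0.4049.
φ = arccos(0.4049) ≈ 66.1°.

66.1°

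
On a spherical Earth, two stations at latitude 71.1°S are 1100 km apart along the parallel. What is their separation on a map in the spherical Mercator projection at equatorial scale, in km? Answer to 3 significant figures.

3400 km

The Mercator projection is conformal; its linear scale factor is the same in every direction and equals sec φ = 1/cos φ.
Along the parallel, k = sec 71.1° = 1/0.3239 = 3.087.
Map distance = 1100 × 3.087 ≈ 3400 km.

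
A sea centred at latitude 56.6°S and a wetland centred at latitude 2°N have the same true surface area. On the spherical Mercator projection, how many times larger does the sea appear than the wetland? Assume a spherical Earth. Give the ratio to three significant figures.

3.30

Mercator is conformal with k = sec φ, so areal scale = k² = sec²φ.
At 56.6°: sec²(56.6°) = 1/0.5505² = 3.300.
At 2°: sec²(2°) = 1/0.9994² = 1.001.
Ratio = 3.300/1.001 = cos²(2°)/cos²(56.6°) ≈ 3.30.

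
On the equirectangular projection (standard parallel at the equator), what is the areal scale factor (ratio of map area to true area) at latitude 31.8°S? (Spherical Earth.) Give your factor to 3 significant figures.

Plate carrée maps x = Rλ, y = Rφ. The meridian scale is h = 1 and the parallel scale is k = 1/cos φ = sec φ.
Areal scale = h·k = 1 × sec φ; at 31.8°, h = 1.000, k = 1.177, so h·k = 1.177.

1.18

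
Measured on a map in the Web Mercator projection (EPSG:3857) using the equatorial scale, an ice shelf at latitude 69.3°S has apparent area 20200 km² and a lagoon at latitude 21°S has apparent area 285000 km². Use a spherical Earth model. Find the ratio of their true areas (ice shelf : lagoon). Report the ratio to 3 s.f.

0.0102

On Mercator the areal scale is sec²φ, so true area = apparent × cos²φ.
True area of ice shelf: 20200 × cos²(69.3°) = 20200 × 0.1249 = 2524 km².
True area of lagoon: 285000 × cos²(21°) = 285000 × 0.8716 = 248400 km².
Ratio = 2524 / 248400 ≈ 0.0102.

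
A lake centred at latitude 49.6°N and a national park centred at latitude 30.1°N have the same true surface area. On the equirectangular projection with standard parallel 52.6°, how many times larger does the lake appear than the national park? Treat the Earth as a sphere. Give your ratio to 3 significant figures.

The equidistant cylindrical projection with φ₀ = 52.6° has h = 1 (meridians true) and k = cos φ₀ / cos φ along parallels.
Areal scale at 49.6°: h·k = 1.000 × 0.9371 = 0.9371.
Areal scale at 30.1°: h·k = 1.000 × 0.7020 = 0.7020.
Ratio = 0.9371/0.7020 ≈ 1.33.

1.33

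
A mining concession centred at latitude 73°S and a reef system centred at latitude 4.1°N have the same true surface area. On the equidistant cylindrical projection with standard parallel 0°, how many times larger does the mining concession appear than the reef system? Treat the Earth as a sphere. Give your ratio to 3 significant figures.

3.41

In the plate carrée (x = Rλ, y = Rφ), meridians are true-scale (h = 1) and parallels are stretched by k = sec φ.
Areal scale at 73°: h·k = 1.000 × 3.420 = 3.420.
Areal scale at 4.1°: h·k = 1.000 × 1.003 = 1.003.
Ratio = 3.420/1.003 ≈ 3.41.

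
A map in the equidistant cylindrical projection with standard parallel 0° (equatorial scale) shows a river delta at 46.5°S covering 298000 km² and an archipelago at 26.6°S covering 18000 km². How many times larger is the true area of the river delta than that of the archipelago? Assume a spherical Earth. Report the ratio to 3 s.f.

12.7

On the plate carrée, areal scale = h·k = 1 × sec φ, so true area = apparent × cos φ.
True area of river delta: 298000 × cos(46.5°) = 298000 × 0.6884 = 205100 km².
True area of archipelago: 18000 × cos(26.6°) = 18000 × 0.8942 = 16090 km².
Ratio = 205100 / 16090 ≈ 12.7.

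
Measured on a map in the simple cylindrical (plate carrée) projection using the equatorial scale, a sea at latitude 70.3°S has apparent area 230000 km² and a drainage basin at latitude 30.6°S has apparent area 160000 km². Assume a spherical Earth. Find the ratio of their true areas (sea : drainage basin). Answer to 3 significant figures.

0.563

Plate carrée has h = 1 and k = sec φ, giving areal scale sec φ; true area = (apparent area) · cos φ.
True area of sea: 230000 × cos(70.3°) = 230000 × 0.3371 = 77530 km².
True area of drainage basin: 160000 × cos(30.6°) = 160000 × 0.8607 = 137700 km².
Ratio = 77530 / 137700 ≈ 0.563.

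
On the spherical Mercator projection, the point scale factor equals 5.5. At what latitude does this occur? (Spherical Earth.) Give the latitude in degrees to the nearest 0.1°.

79.5°

Mercator scale is k = sec φ = 1/cos φ.
1/cos φ = 5.5  ⇒  cos φ = 0.1818  ⇒  φ = arccos(0.1818) ≈ 79.5°.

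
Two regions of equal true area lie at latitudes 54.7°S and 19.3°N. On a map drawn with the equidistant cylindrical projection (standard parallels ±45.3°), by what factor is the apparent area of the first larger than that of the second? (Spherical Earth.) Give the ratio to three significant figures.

In the equirectangular projection with standard parallel φ₀ = 45.3° (x = Rλ cos φ₀, y = Rφ), meridians are true-scale (h = 1) and the parallel scale is k = cos φ₀ / cos φ.
Areal scale at 54.7°: h·k = 1.000 × 1.217 = 1.217.
Areal scale at 19.3°: h·k = 1.000 × 0.7453 = 0.7453.
Ratio = 1.217/0.7453 ≈ 1.63.

1.63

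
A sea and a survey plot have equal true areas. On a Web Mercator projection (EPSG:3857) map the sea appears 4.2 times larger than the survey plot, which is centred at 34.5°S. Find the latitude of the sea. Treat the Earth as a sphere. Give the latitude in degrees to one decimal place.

66.3°

For equal true areas on Mercator, apparent areas scale as sec²φ, so the ratio is cos²φ₂ / cos²φ₁.
cos²φ₂ / cos²φ₁ = 4.2  ⇒  cos φ₁ = cos 34.5° / √4.2 = 0.8241/2.049 = 0.4021.
φ₁ = arccos(0.4021) ≈ 66.3°.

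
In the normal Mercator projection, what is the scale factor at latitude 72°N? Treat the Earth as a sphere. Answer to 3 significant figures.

The Mercator projection is conformal; its linear scale factor is the same in every direction and equals sec φ = 1/cos φ.
k = 1/cos 72° = 1/0.3090 = 3.236.

3.24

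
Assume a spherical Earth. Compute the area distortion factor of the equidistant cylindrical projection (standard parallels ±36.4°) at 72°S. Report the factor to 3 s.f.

2.60

The equidistant cylindrical projection with φ₀ = 36.4° has h = 1 (meridians true) and k = cos φ₀ / cos φ along parallels.
Areal scale = h·k = 1 × cos φ₀ / cos φ; at 72°, h = 1.000, k = 2.605, so h·k = 2.605.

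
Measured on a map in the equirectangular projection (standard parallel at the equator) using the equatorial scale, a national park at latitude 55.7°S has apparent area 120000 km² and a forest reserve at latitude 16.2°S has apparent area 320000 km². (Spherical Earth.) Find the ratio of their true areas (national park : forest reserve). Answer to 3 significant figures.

0.220

Plate carrée has h = 1 and k = sec φ, giving areal scale sec φ; true area = (apparent area) · cos φ.
True area of national park: 120000 × cos(55.7°) = 120000 × 0.5635 = 67620 km².
True area of forest reserve: 320000 × cos(16.2°) = 320000 × 0.9603 = 307300 km².
Ratio = 67620 / 307300 ≈ 0.220.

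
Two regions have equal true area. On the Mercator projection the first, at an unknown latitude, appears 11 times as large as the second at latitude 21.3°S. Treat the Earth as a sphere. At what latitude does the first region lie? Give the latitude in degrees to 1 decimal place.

For equal true areas on Mercator, apparent areas scale as sec²φ, so the ratio is cos²φ₂ / cos²φ₁.
cos²φ₂ / cos²φ₁ = 11  ⇒  cos φ₁ = cos 21.3° / √11 = 0.9317/3.317 = 0.2809.
φ₁ = arccos(0.2809) ≈ 73.7°.

73.7°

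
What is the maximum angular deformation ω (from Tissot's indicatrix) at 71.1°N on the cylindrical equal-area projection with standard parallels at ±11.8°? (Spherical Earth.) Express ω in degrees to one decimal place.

106.8°

A cylindrical equal-area projection with standard parallel φ₀ has meridian scale h = cos φ / cos φ₀ and parallel scale k = cos φ₀ / cos φ (so areas are preserved, h·k = 1).
At 71.1°: h = 0.3309, k = 3.022; principal scales a = 3.022, b = 0.3309.
sin(ω/2) = (a − b)/(a + b) = 2.691/3.353 = 0.8026, so ω = 2 arcsin(0.8026) ≈ 106.8°.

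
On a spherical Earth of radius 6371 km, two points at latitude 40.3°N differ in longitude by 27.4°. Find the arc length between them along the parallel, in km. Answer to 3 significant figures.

2320 km

Arc length along a parallel = R cos φ · Δλ (with Δλ in radians).
= 6371 × cos 40.3° × (27.4° × π/180) = 6371 × 0.7627 × 0.4782 ≈ 2320 km.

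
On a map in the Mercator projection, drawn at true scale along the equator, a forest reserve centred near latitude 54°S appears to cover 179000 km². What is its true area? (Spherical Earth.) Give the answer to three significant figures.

61800 km²

For Mercator, h = k = sec φ (a conformal cylindrical projection has a single point scale, 1/cos φ).
Areal scale = k² = sec²φ = 1/cos²(54°) = 1/0.5878² = 2.894.
True area = apparent / (areal scale) = 179000 / 2.894 ≈ 61800 km².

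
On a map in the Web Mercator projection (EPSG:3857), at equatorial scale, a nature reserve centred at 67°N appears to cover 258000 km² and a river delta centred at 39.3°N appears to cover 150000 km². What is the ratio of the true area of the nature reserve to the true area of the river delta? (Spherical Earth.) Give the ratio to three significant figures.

0.439

Since Mercator area scale is 1/cos²φ, the true area equals the apparent area multiplied by cos²φ.
True area of nature reserve: 258000 × cos²(67°) = 258000 × 0.1527 = 39390 km².
True area of river delta: 150000 × cos²(39.3°) = 150000 × 0.5988 = 89820 km².
Ratio = 39390 / 89820 ≈ 0.439.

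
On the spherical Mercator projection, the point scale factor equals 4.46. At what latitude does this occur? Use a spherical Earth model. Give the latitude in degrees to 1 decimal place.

Mercator scale is k = sec φ = 1/cos φ.
1/cos φ = 4.46  ⇒  cos φ = 0.2242  ⇒  φ = arccos(0.2242) ≈ 77.0°.

77.0°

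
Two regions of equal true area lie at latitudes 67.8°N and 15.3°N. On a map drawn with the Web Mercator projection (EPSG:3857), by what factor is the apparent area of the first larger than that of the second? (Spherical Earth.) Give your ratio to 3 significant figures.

Mercator is conformal with k = sec φ, so areal scale = k² = sec²φ.
At 67.8°: sec²(67.8°) = 1/0.3778² = 7.005.
At 15.3°: sec²(15.3°) = 1/0.9646² = 1.075.
Ratio = 7.005/1.075 = cos²(15.3°)/cos²(67.8°) ≈ 6.52.

6.52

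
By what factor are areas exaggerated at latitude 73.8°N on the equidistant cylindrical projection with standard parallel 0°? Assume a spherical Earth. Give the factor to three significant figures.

3.58

For the equirectangular projection with φ₀ = 0 (plate carrée), h = 1 along meridians and k = sec φ along parallels.
Areal scale = h·k = 1 × sec φ; at 73.8°, h = 1.000, k = 3.584, so h·k = 3.584.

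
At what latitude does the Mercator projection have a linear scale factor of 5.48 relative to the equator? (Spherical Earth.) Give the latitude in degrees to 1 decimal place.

Mercator scale is k = sec φ = 1/cos φ.
1/cos φ = 5.48  ⇒  cos φ = 0.1825  ⇒  φ = arccos(0.1825) ≈ 79.5°.

79.5°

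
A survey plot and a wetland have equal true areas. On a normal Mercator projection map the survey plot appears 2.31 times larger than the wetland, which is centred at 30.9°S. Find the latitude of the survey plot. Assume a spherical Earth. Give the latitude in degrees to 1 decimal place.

55.6°

For equal true areas on Mercator, apparent areas scale as sec²φ, so the ratio is cos²φ₂ / cos²φ₁.
cos²φ₂ / cos²φ₁ = 2.31  ⇒  cos φ₁ = cos 30.9° / √2.31 = 0.8581/1.520 = 0.5646.
φ₁ = arccos(0.5646) ≈ 55.6°.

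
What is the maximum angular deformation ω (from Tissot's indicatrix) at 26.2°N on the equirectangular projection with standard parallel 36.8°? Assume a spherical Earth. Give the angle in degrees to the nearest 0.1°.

In the equirectangular projection with standard parallel φ₀ = 36.8° (x = Rλ cos φ₀, y = Rφ), meridians are true-scale (h = 1) and the parallel scale is k = cos φ₀ / cos φ.
At 26.2°: h = 1.000, k = 0.8924; principal scales a = 1.000, b = 0.8924.
sin(ω/2) = (a − b)/(a + b) = 0.1076/1.892 = 0.05685, so ω = 2 arcsin(0.05685) ≈ 6.5°.

6.5°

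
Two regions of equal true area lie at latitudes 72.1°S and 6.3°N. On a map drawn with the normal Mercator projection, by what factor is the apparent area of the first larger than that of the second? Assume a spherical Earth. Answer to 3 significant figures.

10.5

Mercator is conformal with k = sec φ, so areal scale = k² = sec²φ.
At 72.1°: sec²(72.1°) = 1/0.3074² = 10.59.
At 6.3°: sec²(6.3°) = 1/0.9940² = 1.012.
Ratio = 10.59/1.012 = cos²(6.3°)/cos²(72.1°) ≈ 10.5.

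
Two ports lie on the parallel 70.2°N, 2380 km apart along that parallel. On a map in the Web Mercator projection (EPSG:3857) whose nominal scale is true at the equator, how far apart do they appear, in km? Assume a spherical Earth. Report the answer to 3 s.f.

Mercator is conformal, so the point scale is isotropic: h = k = sec φ = 1/cos φ.
Along the parallel, k = sec 70.2° = 1/0.3387 = 2.952.
Map distance = 2380 × 2.952 ≈ 7030 km.

7030 km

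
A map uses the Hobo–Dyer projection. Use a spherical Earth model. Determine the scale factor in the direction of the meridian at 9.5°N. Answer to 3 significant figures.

The Hobo–Dyer projection is cylindrical equal-area with φ₀ = 37.5°. A cylindrical equal-area projection with standard parallel φ₀ has meridian scale h = cos φ / cos φ₀ and parallel scale k = cos φ₀ / cos φ (so areas are preserved, h·k = 1).
h = cos 9.5° / cos 37.5° = 0.9863/0.7934 = 1.243.

1.24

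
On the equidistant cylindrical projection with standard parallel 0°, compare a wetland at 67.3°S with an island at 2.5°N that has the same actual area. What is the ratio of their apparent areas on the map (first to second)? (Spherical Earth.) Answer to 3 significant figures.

2.59

Plate carrée maps x = Rλ, y = Rφ. The meridian scale is h = 1 and the parallel scale is k = 1/cos φ = sec φ.
Areal scale at 67.3°: h·k = 1.000 × 2.591 = 2.591.
Areal scale at 2.5°: h·k = 1.000 × 1.001 = 1.001.
Ratio = 2.591/1.001 ≈ 2.59.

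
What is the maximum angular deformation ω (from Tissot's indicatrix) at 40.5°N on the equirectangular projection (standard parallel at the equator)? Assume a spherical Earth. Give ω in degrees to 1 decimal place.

15.6°

Plate carrée maps x = Rλ, y = Rφ. The meridian scale is h = 1 and the parallel scale is k = 1/cos φ = sec φ.
At 40.5°: h = 1.000, k = 1.315; principal scales a = 1.315, b = 1.000.
sin(ω/2) = (a − b)/(a + b) = 0.3151/2.315 = 0.1361, so ω = 2 arcsin(0.1361) ≈ 15.6°.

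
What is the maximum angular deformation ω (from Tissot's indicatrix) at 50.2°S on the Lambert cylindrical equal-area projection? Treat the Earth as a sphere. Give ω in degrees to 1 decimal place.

49.5°

The Lambert cylindrical equal-area projection is the cylindrical equal-area projection with its standard parallel at the equator (φ₀ = 0). Cylindrical equal-area (φ₀ = 0°): h = cos φ / cos 0° along meridians, k = cos 0° / cos φ along parallels; h·k = 1.
At 50.2°: h = 0.6401, k = 1.562; principal scales a = 1.562, b = 0.6401.
sin(ω/2) = (a − b)/(a + b) = 0.9221/2.202 = 0.4187, so ω = 2 arcsin(0.4187) ≈ 49.5°.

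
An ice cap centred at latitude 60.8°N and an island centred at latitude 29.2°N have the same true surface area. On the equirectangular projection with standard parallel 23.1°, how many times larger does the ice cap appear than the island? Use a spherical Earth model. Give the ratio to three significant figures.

1.79

The equidistant cylindrical projection with φ₀ = 23.1° has h = 1 (meridians true) and k = cos φ₀ / cos φ along parallels.
Areal scale at 60.8°: h·k = 1.000 × 1.885 = 1.885.
Areal scale at 29.2°: h·k = 1.000 × 1.054 = 1.054.
Ratio = 1.885/1.054 ≈ 1.79.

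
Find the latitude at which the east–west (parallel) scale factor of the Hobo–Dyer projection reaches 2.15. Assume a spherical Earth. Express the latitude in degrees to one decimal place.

The Hobo–Dyer projection is cylindrical equal-area with φ₀ = 37.5°. A cylindrical equal-area projection with standard parallel φ₀ has meridian scale h = cos φ / cos φ₀ and parallel scale k = cos φ₀ / cos φ (so areas are preserved, h·k = 1).
k = cos φ₀ / cos φ = 2.15  ⇒  cos φ = cos 37.5° / 2.15 = 0.3690.
φ = arccos(0.3690) ≈ 68.3°.

68.3°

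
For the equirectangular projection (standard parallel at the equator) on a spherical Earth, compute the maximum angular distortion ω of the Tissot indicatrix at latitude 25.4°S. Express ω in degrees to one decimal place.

For the equirectangular projection with φ₀ = 0 (plate carrée), h = 1 along meridians and k = sec φ along parallels.
At 25.4°: h = 1.000, k = 1.107; principal scales a = 1.107, b = 1.000.
sin(ω/2) = (a − b)/(a + b) = 0.1070/2.107 = 0.05079, so ω = 2 arcsin(0.05079) ≈ 5.8°.

5.8°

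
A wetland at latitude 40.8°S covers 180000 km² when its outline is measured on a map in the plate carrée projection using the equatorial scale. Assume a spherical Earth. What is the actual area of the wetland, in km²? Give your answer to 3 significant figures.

In the plate carrée (x = Rλ, y = Rφ), meridians are true-scale (h = 1) and parallels are stretched by k = sec φ.
Areal scale = h·k = 1 × sec φ; at 40.8°, h = 1.000, k = 1.321, so h·k = 1.321.
True area = apparent / (areal scale) = 180000 / 1.321 ≈ 136000 km².

136000 km²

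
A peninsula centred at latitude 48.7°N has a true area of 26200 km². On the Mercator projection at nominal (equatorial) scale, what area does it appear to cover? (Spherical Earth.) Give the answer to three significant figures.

60100 km²

Mercator is conformal, so the point scale is isotropic: h = k = sec φ = 1/cos φ.
Areal scale = k² = sec²φ = 1/cos²(48.7°) = 1/0.6600² = 2.296.
Apparent area = 26200 × 2.296 ≈ 60100 km².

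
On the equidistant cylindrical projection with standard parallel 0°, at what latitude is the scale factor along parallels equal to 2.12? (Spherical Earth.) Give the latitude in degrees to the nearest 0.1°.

Plate carrée: h = 1, k = sec φ along parallels.
sec φ = 2.12  ⇒  cos φ = 0.4717  ⇒  φ ≈ 61.9°.

61.9°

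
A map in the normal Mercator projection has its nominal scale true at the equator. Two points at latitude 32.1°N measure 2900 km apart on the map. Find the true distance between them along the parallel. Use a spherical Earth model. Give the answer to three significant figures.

2460 km

For Mercator, h = k = sec φ (a conformal cylindrical projection has a single point scale, 1/cos φ).
Along the parallel at 32.1°, map distances are exaggerated by k = sec 32.1° = 1.180.
True distance = 2900 / 1.180 = 2900 × cos 32.1° ≈ 2460 km.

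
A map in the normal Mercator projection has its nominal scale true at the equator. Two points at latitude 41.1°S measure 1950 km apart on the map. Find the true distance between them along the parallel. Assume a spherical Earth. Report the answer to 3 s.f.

The Mercator projection is conformal; its linear scale factor is the same in every direction and equals sec φ = 1/cos φ.
Along the parallel at 41.1°, map distances are exaggerated by k = sec 41.1° = 1.327.
True distance = 1950 / 1.327 = 1950 × cos 41.1° ≈ 1470 km.

1470 km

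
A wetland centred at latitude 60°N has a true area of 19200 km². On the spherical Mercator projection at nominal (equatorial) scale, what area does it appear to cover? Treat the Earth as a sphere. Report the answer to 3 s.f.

For Mercator, h = k = sec φ (a conformal cylindrical projection has a single point scale, 1/cos φ).
Areal scale = k² = sec²φ = 1/cos²(60°) = 1/0.5000² = 4.000.
Apparent area = 19200 × 4.000 ≈ 76800 km².

76800 km²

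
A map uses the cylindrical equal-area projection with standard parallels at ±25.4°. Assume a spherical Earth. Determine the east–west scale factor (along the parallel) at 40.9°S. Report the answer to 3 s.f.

1.20

A cylindrical equal-area projection with standard parallel φ₀ has meridian scale h = cos φ / cos φ₀ and parallel scale k = cos φ₀ / cos φ (so areas are preserved, h·k = 1).
k = cos 25.4° / cos 40.9° = 0.9033/0.7559 = 1.195.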